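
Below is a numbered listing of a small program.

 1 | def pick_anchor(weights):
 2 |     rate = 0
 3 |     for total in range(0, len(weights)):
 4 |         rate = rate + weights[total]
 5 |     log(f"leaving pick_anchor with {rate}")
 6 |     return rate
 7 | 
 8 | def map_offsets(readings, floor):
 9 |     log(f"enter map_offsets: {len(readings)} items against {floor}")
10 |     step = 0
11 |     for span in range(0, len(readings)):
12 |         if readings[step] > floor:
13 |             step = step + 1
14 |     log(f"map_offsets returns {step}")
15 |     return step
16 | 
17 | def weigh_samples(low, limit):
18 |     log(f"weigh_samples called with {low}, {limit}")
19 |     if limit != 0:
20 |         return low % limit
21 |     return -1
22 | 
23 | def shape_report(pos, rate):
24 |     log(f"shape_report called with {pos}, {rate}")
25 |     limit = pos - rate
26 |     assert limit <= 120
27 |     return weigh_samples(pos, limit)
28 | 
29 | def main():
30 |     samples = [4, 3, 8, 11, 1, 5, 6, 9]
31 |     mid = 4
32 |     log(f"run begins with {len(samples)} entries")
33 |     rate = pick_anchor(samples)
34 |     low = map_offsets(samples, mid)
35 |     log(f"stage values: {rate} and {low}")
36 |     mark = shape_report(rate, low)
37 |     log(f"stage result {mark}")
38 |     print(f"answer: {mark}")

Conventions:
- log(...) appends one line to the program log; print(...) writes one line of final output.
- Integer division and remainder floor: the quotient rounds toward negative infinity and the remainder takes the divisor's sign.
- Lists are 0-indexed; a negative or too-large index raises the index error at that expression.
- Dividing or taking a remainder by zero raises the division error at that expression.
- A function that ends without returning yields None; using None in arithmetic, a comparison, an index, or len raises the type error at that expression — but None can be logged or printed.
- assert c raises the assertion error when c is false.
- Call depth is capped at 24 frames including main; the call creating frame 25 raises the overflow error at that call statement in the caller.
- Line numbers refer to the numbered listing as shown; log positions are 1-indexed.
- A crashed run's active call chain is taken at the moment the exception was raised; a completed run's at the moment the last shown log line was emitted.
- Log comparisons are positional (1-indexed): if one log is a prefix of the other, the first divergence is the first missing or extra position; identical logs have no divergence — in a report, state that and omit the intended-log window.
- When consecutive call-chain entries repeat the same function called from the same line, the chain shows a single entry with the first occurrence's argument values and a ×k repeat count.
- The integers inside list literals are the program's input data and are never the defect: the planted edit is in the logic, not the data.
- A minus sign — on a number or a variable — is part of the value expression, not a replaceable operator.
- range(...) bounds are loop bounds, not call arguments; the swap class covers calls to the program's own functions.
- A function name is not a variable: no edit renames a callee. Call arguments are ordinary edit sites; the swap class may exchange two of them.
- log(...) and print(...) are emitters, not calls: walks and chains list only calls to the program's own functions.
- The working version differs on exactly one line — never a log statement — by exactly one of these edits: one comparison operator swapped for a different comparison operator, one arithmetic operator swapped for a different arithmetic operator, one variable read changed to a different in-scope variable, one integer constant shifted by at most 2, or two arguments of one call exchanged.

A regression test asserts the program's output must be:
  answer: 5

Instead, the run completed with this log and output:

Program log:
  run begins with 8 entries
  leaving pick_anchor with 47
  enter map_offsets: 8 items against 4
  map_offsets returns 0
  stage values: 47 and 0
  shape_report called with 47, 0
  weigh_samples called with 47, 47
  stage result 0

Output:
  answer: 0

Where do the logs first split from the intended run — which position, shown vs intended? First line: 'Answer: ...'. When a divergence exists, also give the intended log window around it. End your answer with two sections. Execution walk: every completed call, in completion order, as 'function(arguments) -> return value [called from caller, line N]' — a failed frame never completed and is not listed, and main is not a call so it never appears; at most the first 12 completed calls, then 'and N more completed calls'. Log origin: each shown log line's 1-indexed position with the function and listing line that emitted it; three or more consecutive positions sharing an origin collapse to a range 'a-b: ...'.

Answer: at position 4 the run shows 'map_offsets returns 0' where the working version logs 'map_offsets returns 5'.
Intended log window:
  2: leaving pick_anchor with 47
  3: enter map_offsets: 8 items against 4
  4: map_offsets returns 5
  5: stage values: 47 and 5
Execution walk:
  pick_anchor([4, 3, 8, 11, 1, 5, 6, 9]) -> 47  [called from main, line 33]
  map_offsets([4, 3, 8, 11, 1, 5, 6, 9], 4) -> 0  [called from main, line 34]
  weigh_samples(47, 47) -> 0  [called from shape_report, line 27]
  shape_report(47, 0) -> 0  [called from main, line 36]
Log line origins:
  1: from main, line 32
  2: from pick_anchor, line 5
  3: from map_offsets, line 9
  4: from map_offsets, line 14
  5: from main, line 35
  6: from shape_report, line 24
  7: from weigh_samples, line 18
  8: from main, line 37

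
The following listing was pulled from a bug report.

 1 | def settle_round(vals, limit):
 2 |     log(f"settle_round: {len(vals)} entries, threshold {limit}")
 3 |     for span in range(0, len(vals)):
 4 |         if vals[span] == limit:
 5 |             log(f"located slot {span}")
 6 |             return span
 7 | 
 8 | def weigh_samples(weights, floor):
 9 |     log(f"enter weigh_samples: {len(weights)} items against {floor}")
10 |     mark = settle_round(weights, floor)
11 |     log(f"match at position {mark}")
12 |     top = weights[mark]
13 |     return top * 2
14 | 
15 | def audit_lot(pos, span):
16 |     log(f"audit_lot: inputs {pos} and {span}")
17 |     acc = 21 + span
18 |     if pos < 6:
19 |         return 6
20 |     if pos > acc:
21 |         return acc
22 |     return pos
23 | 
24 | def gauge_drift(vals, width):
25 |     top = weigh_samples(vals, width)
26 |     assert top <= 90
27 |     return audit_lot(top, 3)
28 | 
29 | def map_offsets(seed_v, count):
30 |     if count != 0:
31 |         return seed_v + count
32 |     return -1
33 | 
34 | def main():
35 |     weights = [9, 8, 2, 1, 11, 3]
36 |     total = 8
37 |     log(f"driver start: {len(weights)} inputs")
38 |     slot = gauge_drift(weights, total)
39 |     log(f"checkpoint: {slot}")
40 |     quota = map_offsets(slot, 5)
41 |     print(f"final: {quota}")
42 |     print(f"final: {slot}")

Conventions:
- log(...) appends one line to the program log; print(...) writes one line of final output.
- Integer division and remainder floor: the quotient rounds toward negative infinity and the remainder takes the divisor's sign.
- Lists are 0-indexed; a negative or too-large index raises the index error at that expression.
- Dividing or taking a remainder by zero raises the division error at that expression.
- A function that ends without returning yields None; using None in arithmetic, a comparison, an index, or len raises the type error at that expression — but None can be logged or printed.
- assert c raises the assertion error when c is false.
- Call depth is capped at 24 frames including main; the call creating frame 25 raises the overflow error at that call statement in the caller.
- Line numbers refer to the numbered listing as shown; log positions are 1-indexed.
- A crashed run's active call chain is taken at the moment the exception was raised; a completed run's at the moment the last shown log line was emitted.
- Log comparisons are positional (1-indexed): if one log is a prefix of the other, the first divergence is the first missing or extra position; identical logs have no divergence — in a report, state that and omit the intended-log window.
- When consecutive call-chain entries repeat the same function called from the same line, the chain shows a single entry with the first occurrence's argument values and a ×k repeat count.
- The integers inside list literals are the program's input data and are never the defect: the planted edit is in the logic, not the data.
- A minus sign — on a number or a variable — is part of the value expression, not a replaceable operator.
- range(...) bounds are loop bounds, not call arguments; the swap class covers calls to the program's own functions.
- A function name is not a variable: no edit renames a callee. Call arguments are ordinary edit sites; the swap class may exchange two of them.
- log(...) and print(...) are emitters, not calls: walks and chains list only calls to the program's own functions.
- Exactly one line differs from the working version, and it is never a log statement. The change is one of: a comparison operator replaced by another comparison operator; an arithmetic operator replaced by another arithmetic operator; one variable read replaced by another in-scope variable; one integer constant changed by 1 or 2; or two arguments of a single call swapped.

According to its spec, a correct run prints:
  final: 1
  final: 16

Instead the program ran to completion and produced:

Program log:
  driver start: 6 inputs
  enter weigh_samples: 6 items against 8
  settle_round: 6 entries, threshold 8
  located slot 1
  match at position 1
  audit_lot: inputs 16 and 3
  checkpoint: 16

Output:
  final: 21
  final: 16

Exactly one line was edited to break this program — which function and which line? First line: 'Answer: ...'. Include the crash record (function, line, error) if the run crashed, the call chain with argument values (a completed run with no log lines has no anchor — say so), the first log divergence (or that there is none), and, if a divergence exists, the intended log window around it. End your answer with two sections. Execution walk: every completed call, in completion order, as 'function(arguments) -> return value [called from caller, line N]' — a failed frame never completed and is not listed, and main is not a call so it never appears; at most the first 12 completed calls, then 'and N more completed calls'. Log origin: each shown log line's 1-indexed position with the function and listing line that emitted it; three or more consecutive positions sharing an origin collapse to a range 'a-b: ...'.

Answer: the defect is in map_offsets at line 31.
Key observation: The logs agree in full; only the final output differs.
Call chain: main.
First divergence: none (the log streams are identical).
Execution walk:
  settle_round([9, 8, 2, 1, 11, 3], 8) -> 1  [called from weigh_samples, line 10]
  weigh_samples([9, 8, 2, 1, 11, 3], 8) -> 16  [called from gauge_drift, line 25]
  audit_lot(16, 3) -> 16  [called from gauge_drift, line 27]
  gauge_drift([9, 8, 2, 1, 11, 3], 8) -> 16  [called from main, line 38]
  map_offsets(16, 5) -> 21  [called from main, line 40]
Log origins:
  1: logged in main at line 37
  2: logged in weigh_samples at line 9
  3: logged in settle_round at line 2
  4: logged in settle_round at line 5
  5: logged in weigh_samples at line 11
  6: logged in audit_lot at line 16
  7: logged in main at line 39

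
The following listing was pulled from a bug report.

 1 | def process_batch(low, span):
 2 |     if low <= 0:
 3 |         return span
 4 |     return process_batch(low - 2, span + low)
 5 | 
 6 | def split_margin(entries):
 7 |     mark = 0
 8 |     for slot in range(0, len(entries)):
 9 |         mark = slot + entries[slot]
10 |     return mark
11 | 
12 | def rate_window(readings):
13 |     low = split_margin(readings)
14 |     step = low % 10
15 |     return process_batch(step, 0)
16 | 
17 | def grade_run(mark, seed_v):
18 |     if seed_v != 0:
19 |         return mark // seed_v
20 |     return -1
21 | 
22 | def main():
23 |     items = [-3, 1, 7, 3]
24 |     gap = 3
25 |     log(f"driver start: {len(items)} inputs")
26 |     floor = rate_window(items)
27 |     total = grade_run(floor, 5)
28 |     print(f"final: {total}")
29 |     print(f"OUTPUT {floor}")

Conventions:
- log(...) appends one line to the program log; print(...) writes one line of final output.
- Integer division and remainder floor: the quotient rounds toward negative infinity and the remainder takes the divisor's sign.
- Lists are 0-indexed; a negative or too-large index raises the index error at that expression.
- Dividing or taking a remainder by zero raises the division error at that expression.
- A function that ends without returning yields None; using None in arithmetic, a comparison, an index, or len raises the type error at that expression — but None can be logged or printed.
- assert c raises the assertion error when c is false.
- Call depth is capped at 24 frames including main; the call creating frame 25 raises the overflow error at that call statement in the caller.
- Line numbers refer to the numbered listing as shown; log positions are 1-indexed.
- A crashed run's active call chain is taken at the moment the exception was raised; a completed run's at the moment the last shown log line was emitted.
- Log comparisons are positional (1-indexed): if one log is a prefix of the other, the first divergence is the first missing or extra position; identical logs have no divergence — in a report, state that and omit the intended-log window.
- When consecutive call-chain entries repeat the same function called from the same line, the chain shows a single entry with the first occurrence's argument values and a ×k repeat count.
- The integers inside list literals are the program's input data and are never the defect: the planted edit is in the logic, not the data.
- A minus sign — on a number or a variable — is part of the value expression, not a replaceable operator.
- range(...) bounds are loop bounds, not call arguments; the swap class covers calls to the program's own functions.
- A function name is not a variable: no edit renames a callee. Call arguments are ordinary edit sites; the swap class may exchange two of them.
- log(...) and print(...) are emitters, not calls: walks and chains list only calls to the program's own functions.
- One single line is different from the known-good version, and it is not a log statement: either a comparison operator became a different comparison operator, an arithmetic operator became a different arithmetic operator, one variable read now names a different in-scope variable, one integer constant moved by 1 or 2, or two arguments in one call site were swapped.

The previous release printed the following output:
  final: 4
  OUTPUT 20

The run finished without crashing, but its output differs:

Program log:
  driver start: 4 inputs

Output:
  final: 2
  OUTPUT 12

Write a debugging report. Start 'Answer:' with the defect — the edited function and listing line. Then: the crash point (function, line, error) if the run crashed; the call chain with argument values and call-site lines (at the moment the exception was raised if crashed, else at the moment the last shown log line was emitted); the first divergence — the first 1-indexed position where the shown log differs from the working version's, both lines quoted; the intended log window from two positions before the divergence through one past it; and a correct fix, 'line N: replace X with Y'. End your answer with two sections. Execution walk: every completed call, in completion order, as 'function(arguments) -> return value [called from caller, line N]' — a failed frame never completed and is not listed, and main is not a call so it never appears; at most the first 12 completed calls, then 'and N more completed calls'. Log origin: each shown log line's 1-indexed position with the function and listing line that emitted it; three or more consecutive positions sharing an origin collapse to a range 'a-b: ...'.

Answer: the defect is in split_margin at line 9.
Core observation: Nothing in the log betrays the bug — only the output does.
Call chain: main.
First divergence: there is none — every log position agrees.
Execution walk:
  split_margin([-3, 1, 7, 3]) -> 6  [called from rate_window, line 13]
  process_batch(0, 12) -> 12  [called from process_batch, line 4]
  process_batch(2, 10) -> 12  [called from process_batch, line 4]
  process_batch(4, 6) -> 12  [called from process_batch, line 4]
  process_batch(6, 0) -> 12  [called from rate_window, line 15]
  rate_window([-3, 1, 7, 3]) -> 12  [called from main, line 26]
  grade_run(12, 5) -> 2  [called from main, line 27]
Log origin:
  1: logged in main at line 25
A correct fix: line 9: replace `slot + entries[slot]` with `mark + entries[slot]`.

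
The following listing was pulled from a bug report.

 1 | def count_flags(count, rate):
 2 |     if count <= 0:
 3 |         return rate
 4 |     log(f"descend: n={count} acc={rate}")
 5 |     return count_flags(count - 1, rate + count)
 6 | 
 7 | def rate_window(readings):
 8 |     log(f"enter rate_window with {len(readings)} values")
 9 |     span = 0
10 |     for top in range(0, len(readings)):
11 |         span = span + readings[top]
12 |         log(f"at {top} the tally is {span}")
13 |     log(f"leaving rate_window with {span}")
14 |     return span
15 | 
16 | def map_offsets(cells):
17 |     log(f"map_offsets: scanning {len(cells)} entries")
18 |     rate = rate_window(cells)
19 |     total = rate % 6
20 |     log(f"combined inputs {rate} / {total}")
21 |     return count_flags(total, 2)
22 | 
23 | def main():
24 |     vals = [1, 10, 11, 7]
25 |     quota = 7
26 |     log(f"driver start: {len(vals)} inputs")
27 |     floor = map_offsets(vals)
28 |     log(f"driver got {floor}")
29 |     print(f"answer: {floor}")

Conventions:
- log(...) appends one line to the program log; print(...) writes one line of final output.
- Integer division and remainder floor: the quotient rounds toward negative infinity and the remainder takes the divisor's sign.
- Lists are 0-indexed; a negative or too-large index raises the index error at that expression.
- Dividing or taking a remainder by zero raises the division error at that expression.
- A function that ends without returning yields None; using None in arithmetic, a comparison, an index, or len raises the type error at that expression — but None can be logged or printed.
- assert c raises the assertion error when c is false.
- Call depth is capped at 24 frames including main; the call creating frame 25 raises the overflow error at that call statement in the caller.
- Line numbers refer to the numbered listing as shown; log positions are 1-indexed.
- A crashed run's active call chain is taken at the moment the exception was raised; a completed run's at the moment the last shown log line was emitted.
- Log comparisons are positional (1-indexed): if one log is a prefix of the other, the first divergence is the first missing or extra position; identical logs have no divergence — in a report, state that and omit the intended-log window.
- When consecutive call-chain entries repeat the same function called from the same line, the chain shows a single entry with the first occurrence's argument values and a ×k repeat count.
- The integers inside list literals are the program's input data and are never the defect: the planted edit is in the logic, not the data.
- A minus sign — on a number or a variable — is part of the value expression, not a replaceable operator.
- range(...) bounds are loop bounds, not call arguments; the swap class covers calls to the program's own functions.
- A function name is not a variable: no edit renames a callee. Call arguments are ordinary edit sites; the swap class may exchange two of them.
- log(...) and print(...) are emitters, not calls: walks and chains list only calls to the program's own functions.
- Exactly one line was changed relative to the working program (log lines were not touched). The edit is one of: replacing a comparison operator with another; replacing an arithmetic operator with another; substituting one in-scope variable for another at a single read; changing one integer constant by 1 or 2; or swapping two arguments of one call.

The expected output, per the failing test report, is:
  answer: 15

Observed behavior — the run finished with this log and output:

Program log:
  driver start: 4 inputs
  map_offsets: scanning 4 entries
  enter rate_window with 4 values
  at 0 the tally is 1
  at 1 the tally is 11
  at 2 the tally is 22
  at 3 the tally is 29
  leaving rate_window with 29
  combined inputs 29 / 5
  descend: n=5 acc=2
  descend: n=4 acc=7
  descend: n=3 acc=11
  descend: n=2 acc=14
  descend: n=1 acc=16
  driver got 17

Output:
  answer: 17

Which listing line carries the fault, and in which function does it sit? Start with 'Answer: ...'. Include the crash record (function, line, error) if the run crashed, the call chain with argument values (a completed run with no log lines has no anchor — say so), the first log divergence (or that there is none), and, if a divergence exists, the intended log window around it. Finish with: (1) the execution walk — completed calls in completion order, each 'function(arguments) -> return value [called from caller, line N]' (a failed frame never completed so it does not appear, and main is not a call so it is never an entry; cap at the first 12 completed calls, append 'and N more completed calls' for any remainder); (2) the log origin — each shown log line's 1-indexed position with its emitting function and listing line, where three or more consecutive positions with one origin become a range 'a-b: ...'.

Answer: the defect is in map_offsets at line 21.
Key observation: Log line 10 is where behavior first shows: 'descend: n=5 acc=2' appears instead of 'descend: n=5 acc=0'.
Call chain: main.
First divergence: position 10 — shown 'descend: n=5 acc=2', intended 'descend: n=5 acc=0'.
Intended log window:
  8: leaving rate_window with 29
  9: combined inputs 29 / 5
  10: descend: n=5 acc=0
  11: descend: n=4 acc=5
Execution walk:
  rate_window([1, 10, 11, 7]) -> 29  [called from map_offsets, line 18]
  count_flags(0, 17) -> 17  [called from count_flags, line 5]
  count_flags(1, 16) -> 17  [called from count_flags, line 5]
  count_flags(2, 14) -> 17  [called from count_flags, line 5]
  count_flags(3, 11) -> 17  [called from count_flags, line 5]
  count_flags(4, 7) -> 17  [called from count_flags, line 5]
  count_flags(5, 2) -> 17  [called from map_offsets, line 21]
  map_offsets([1, 10, 11, 7]) -> 17  [called from main, line 27]
Log line origins:
  1: from main, line 26
  2: from map_offsets, line 17
  3: from rate_window, line 8
  4-7: from rate_window, line 12
  8: from rate_window, line 13
  9: from map_offsets, line 20
  10-14: from count_flags, line 4
  15: from main, line 28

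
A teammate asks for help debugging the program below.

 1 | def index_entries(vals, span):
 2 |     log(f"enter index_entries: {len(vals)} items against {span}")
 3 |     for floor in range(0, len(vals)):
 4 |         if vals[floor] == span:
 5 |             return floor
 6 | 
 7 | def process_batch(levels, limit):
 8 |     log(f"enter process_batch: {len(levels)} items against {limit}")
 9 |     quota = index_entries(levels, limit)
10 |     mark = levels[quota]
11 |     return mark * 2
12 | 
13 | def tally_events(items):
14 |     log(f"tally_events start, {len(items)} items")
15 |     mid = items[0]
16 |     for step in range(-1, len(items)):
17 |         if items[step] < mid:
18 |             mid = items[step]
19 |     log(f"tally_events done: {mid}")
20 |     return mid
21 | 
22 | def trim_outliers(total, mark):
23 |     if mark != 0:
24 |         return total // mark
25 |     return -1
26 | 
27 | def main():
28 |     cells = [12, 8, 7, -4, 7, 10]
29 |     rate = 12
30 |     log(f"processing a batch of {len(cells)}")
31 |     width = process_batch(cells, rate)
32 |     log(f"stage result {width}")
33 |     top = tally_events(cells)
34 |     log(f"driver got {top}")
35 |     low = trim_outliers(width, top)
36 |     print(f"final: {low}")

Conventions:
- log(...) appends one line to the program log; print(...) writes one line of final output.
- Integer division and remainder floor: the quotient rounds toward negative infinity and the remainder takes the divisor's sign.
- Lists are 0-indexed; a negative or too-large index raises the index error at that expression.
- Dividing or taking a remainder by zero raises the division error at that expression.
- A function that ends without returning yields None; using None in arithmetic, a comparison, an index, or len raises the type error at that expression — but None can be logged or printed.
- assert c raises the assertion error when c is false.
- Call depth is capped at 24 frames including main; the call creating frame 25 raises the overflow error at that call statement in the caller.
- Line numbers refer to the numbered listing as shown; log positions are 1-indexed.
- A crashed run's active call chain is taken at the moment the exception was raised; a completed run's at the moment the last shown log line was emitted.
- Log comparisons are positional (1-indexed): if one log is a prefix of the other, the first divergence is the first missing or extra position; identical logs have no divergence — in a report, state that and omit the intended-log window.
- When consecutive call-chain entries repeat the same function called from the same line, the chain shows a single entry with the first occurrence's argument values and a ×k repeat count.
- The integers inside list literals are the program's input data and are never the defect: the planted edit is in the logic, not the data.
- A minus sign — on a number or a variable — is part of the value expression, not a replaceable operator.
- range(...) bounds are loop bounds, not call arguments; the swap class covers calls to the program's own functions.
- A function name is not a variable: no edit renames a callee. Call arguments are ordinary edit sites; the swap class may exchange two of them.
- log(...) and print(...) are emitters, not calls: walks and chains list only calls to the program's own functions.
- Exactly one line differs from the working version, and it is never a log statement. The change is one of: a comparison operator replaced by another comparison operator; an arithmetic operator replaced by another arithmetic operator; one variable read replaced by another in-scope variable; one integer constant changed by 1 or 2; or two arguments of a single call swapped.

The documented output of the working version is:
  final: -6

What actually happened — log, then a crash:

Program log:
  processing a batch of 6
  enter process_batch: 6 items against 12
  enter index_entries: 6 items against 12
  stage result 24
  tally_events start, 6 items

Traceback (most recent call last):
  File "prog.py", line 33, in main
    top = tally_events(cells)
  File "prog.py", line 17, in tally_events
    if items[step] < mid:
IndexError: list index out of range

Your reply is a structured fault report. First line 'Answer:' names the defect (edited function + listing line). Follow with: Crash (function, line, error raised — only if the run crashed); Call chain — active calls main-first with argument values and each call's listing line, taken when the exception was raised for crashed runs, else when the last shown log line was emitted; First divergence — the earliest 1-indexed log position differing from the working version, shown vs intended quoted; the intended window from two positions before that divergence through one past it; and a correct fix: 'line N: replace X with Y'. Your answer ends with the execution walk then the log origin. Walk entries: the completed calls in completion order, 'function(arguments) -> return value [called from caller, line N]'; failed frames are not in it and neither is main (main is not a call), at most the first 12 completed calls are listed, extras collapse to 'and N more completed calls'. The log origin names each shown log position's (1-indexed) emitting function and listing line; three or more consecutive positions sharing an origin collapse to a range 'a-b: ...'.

Answer: the defect is in tally_events at line 16.
Key fact: A complete run would log 'tally_events done: -4' next, but this one stopped at 5 lines.
Crash: tally_events, line 17, IndexError.
Call chain: main -> tally_events([12, 8, 7, -4, 7, 10]) (called at line 33).
First divergence: position 6; the shown log stops at 5 lines while the working version next logs 'tally_events done: -4'.
Intended log window:
  4: stage result 24
  5: tally_events start, 6 items
  6: tally_events done: -4
  7: driver got -4
Execution walk:
  index_entries([12, 8, 7, -4, 7, 10], 12) -> 0  [called from process_batch, line 9]
  process_batch([12, 8, 7, -4, 7, 10], 12) -> 24  [called from main, line 31]
Log origin:
  1 — main, line 30
  2 — process_batch, line 8
  3 — index_entries, line 2
  4 — main, line 32
  5 — tally_events, line 14
A correct fix: line 16: replace `-1` with `1`.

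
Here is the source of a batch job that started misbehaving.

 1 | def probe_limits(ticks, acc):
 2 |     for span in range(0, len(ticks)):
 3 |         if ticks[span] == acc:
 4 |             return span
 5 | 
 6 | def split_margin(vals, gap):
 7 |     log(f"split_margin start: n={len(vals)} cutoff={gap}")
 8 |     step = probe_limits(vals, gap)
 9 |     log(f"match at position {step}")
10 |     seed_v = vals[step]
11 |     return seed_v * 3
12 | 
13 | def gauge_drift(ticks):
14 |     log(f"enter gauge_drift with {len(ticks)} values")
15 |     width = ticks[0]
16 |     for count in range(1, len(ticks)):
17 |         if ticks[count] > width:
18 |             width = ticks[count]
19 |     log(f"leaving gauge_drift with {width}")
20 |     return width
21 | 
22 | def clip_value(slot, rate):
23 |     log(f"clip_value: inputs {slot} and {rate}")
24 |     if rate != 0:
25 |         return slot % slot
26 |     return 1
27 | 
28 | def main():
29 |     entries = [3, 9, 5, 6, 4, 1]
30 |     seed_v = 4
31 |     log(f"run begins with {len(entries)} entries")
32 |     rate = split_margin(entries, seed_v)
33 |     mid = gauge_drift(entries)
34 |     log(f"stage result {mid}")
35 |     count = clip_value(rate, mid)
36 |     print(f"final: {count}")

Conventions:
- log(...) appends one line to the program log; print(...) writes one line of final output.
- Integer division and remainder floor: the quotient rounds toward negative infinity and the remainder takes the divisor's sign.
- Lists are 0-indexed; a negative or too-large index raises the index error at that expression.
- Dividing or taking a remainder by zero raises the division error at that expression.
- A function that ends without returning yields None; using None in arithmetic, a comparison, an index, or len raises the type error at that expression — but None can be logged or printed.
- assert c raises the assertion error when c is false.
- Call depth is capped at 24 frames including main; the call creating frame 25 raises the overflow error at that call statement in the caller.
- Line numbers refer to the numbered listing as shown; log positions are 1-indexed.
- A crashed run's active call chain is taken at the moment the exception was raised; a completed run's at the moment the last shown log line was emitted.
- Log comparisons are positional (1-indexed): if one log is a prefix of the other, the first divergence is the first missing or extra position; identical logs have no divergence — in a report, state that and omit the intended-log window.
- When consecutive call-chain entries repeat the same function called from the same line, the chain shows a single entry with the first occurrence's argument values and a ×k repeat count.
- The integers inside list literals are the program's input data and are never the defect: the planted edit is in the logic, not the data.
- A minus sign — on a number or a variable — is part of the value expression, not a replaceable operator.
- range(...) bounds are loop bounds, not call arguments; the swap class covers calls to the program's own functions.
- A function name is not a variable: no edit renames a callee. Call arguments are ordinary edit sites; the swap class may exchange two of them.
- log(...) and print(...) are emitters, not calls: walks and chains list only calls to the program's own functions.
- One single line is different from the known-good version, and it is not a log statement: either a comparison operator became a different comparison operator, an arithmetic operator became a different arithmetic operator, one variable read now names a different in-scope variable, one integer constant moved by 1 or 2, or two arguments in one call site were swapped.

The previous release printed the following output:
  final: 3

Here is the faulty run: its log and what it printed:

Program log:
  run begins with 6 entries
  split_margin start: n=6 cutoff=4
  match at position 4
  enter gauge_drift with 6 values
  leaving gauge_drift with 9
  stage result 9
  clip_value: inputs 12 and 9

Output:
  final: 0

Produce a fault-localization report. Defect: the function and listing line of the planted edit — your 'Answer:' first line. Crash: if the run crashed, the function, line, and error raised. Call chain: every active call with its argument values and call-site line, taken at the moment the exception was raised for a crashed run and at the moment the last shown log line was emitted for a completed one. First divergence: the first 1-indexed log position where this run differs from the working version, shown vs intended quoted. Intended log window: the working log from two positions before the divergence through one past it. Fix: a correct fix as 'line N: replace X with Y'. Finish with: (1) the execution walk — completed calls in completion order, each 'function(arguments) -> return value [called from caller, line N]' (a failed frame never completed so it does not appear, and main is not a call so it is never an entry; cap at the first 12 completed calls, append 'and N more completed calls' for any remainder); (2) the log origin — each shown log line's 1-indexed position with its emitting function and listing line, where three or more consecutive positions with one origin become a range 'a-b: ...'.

Answer: the defect is in clip_value at line 25.
Core observation: Nothing in the log betrays the bug — only the output does.
Call chain: main -> clip_value(12, 9) (called at line 35).
First divergence: none — the logs agree in full.
Execution walk:
  probe_limits([3, 9, 5, 6, 4, 1], 4) -> 4  [called from split_margin, line 8]
  split_margin([3, 9, 5, 6, 4, 1], 4) -> 12  [called from main, line 32]
  gauge_drift([3, 9, 5, 6, 4, 1]) -> 9  [called from main, line 33]
  clip_value(12, 9) -> 0  [called from main, line 35]
Log origins:
  1: emitted by main (line 31)
  2: emitted by split_margin (line 7)
  3: emitted by split_margin (line 9)
  4: emitted by gauge_drift (line 14)
  5: emitted by gauge_drift (line 19)
  6: emitted by main (line 34)
  7: emitted by clip_value (line 23)
A correct fix: line 25: replace `slot % slot` with `slot % rate`.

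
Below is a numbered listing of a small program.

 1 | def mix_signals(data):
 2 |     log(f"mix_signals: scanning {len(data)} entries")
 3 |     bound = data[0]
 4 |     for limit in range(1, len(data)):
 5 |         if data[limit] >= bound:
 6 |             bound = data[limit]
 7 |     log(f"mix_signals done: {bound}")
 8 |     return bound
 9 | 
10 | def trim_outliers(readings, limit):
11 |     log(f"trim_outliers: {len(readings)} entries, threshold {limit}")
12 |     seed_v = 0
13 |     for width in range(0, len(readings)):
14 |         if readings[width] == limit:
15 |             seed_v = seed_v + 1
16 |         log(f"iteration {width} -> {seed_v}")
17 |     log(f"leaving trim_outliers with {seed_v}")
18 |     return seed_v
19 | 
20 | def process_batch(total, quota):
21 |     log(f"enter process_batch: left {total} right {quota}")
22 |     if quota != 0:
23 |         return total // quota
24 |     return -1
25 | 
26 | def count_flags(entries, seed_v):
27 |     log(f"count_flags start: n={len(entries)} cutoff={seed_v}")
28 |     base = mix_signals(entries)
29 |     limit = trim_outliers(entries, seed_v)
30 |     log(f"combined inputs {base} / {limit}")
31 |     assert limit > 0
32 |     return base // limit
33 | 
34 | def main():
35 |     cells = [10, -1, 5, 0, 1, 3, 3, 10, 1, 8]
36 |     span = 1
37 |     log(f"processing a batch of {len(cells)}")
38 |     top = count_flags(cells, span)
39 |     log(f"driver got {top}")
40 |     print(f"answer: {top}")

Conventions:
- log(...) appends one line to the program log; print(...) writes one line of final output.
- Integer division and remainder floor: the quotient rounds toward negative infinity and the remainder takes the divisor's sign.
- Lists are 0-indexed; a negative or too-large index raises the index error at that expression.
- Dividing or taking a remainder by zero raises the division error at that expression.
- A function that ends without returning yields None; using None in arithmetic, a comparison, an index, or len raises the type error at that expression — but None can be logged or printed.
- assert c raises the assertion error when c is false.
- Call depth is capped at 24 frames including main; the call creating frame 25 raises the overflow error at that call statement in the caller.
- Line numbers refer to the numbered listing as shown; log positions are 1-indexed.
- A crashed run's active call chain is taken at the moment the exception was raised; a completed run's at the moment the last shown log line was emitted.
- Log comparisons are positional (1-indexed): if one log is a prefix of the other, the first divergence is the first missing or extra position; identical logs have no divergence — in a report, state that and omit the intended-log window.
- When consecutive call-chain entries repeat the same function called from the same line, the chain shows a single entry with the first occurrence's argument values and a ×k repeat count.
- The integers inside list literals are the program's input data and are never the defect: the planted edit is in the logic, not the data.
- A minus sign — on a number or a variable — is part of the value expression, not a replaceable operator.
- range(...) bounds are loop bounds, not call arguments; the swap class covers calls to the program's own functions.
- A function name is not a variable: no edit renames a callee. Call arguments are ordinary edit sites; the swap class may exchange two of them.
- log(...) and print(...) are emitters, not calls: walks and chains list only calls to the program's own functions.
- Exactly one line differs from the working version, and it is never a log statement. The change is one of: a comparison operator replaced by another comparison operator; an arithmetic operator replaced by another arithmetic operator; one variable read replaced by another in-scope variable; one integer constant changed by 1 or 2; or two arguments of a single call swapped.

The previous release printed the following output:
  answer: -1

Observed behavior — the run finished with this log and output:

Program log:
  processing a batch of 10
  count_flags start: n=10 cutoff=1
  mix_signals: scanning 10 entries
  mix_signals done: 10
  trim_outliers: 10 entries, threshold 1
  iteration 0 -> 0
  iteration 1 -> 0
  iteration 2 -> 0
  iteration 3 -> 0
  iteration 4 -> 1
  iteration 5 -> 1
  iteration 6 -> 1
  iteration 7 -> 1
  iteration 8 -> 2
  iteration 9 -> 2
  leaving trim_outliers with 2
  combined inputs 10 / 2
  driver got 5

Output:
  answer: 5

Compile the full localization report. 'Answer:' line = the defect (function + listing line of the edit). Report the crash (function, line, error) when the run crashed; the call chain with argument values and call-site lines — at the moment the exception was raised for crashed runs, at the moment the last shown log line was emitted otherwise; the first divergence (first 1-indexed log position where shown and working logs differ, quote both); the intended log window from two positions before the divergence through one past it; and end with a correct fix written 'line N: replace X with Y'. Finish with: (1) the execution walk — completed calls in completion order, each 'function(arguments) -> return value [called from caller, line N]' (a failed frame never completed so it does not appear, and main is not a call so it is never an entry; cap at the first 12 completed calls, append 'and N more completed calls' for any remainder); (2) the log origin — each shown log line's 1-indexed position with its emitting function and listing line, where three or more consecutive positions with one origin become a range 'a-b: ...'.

Answer: the defect is in mix_signals at line 5.
Key fact: Everything matches until log position 4, which reads 'mix_signals done: 10' in place of 'mix_signals done: -1'.
Call chain: main.
First divergence: position 4 — the shown line 'mix_signals done: 10' should read 'mix_signals done: -1'.
Intended log window:
  2: count_flags start: n=10 cutoff=1
  3: mix_signals: scanning 10 entries
  4: mix_signals done: -1
  5: trim_outliers: 10 entries, threshold 1
Execution walk:
  mix_signals([10, -1, 5, 0, 1, 3, 3, 10, 1, 8]) -> 10  [called from count_flags, line 28]
  trim_outliers([10, -1, 5, 0, 1, 3, 3, 10, 1, 8], 1) -> 2  [called from count_flags, line 29]
  count_flags([10, -1, 5, 0, 1, 3, 3, 10, 1, 8], 1) -> 5  [called from main, line 38]
Log line origins:
  1: logged in main at line 37
  2: logged in count_flags at line 27
  3: logged in mix_signals at line 2
  4: logged in mix_signals at line 7
  5: logged in trim_outliers at line 11
  6-15: logged in trim_outliers at line 16
  16: logged in trim_outliers at line 17
  17: logged in count_flags at line 30
  18: logged in main at line 39
A correct fix: line 5: replace `>=` with `<`.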